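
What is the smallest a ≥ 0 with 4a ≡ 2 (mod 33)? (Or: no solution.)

17

gcd(33, 4):
  33 = 8×4 + 1
  4 = 4×1
so gcd(33, 4) = 1.
1 divides 2, so solutions exist.
Back-substitute for Bézout coefficients:
  1 = 33 - 8×4
  ... = 4×(-8) + 33×(1)
So 4×(-8) ≡ 1 (mod 33); multiply by 2: a ≡ -16 (mod 33).
Smallest nonnegative: a = -16 mod 33 = 17.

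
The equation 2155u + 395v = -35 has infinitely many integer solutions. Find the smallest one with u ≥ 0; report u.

2

gcd(2155, 395) = 5  (2155 = 5×395 + 180, 395 = 2×180 + 35, 180 = 5×35 + 5, 35 = 7×5).
5 divides -35, so solutions exist.
Back-substituting, 2155×(11) + 395×(-60) = 5.
Scale by -35/5 = -7: (u₀, v₀) = (-77, 420).
General solution: u = -77 + 79t, v = 420 - 431t for integer t.
u ≥ 0: smallest is -77 mod 79 = 2 (at t = 1), with v = -11.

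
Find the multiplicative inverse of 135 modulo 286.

gcd(286, 135):
  286 = 2×135 + 16
  135 = 8×16 + 7
  16 = 2×7 + 2
  7 = 3×2 + 1
  2 = 2×1
so gcd(286, 135) = 1.
Back-substitute for Bézout coefficients:
  1 = 7 - 3×2
  ... = 135×(125) + 286×(-59)
So 135×125 ≡ 1 (mod 286), and 125 mod 286 = 125.

125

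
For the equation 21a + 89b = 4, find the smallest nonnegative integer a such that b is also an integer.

gcd(89, 21):
  89 = 4*21 + 5
  21 = 4*5 + 1
  5 = 5*1
so gcd(89, 21) = 1.
1 divides 4, so solutions exist.
Back-substitute for Bézout coefficients:
  1 = 21 - 4*5
  ... = 21*(17) + 89*(-4)
Scale by 4/1 = 4: (a₀, b₀) = (68, -16).
General solution: a = 68 + 89t, b = -16 - 21t for integer t.
a ≥ 0: smallest is 68 mod 89 = 68 (at t = 0), with b = -16.

68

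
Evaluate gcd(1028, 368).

4

gcd(1028, 368):
  1028 = 2×368 + 292
  368 = 1×292 + 76
  292 = 3×76 + 64
  76 = 1×64 + 12
  64 = 5×12 + 4
  12 = 3×4
so gcd(1028, 368) = 4.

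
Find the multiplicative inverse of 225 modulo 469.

gcd(469, 225) = 1  (469 = 2×225 + 19, 225 = 11×19 + 16, 19 = 1×16 + 3, 16 = 5×3 + 1, 3 = 3×1).
Back-substituting, 225×(148) + 469×(-71) = 1.
So 225×148 ≡ 1 (mod 469), and 148 mod 469 = 148.

148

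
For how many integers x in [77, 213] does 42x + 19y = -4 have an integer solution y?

7

gcd(42, 19):
  42 = 2*19 + 4
  19 = 4*4 + 3
  4 = 1*3 + 1
  3 = 3*1
so gcd(42, 19) = 1.
Back-substitute for Bézout coefficients:
  1 = 4 - 1*3
  ... = 42*(5) + 19*(-11)
Scale by -4: particular solution (-20, 44); reduce x mod 19: (18, -40).
General solution: x = 18 + 19t, y = -40 - 42t for integer t.
77 ≤ 18 + 19t ≤ 213 gives t ∈ [4, 10], which is 7 values.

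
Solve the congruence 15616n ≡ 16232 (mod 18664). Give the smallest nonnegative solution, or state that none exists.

gcd(18664, 15616) = 8.
8 divides 16232, so solutions exist.
By Bézout, 15616×(-943) + 18664×(789) = 8.
So 15616×(-943) ≡ 8 (mod 18664); multiply by 2029: n ≡ -1913347 (mod 2333).
Smallest nonnegative: n = -1913347 mod 2333 = 2046.

2046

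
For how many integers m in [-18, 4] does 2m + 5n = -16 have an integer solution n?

5

gcd(5, 2):
  5 = 2*2 + 1
  2 = 2*1
so gcd(5, 2) = 1.
Back-substitute for Bézout coefficients:
  1 = 5 - 2*2
  ... = 2*(-2) + 5*(1)
Scale by -16: particular solution (32, -16); reduce m mod 5: (2, -4).
General solution: m = 2 + 5t, n = -4 - 2t for integer t.
-18 ≤ 2 + 5t ≤ 4 gives t ∈ [-4, 0], which is 5 values.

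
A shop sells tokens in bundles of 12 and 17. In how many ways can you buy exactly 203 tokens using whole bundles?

1

Need nonnegative integers with 12j + 17k = 203.
gcd(12, 17) = 1, and 12·(-7) + 17·(5) = 1.
So (j₀, k₀) = (-1421, 1015); general j = -1421 + 17t, k = 1015 - 12t.
j ≥ 0 ⇒ t ≥ 84; k ≥ 0 ⇒ t ≤ 84. That's 1 value of t.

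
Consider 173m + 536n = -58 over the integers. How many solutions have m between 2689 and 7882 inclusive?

10

gcd(536, 173) = 1.
By Bézout, 173·(189) + 536·(-61) = 1.
Particular solution: (294, -95).
General solution: m = 294 + 536t, n = -95 - 173t for integer t.
2689 ≤ 294 + 536t ≤ 7882 gives t ∈ [5, 14], which is 10 values.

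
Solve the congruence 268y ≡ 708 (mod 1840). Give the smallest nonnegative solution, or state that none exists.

291

gcd(1840, 268) = 4  (1840 = 6×268 + 232, 268 = 1×232 + 36, 232 = 6×36 + 16, 36 = 2×16 + 4, 16 = 4×4).
4 divides 708, so solutions exist.
Back-substituting, 268×(103) + 1840×(-15) = 4.
So 268×(103) ≡ 4 (mod 1840); multiply by 177: y ≡ 18231 (mod 460).
Smallest nonnegative: y = 18231 mod 460 = 291.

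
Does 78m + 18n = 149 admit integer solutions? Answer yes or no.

gcd(78, 18) = 6.
6 does not divide 149 (remainder 5), so no integer solutions.

no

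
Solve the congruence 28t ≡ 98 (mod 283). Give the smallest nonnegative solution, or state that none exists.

145

gcd(283, 28) = 1  (283 = 10×28 + 3, 28 = 9×3 + 1, 3 = 3×1).
1 divides 98, so solutions exist.
Back-substituting, 28×(91) + 283×(-9) = 1.
So 28×(91) ≡ 1 (mod 283); multiply by 98: t ≡ 8918 (mod 283).
Smallest nonnegative: t = 8918 mod 283 = 145.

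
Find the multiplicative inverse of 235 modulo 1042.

gcd(1042, 235) = 1  (1042 = 4×235 + 102, 235 = 2×102 + 31, 102 = 3×31 + 9, 31 = 3×9 + 4, 9 = 2×4 + 1, 4 = 4×1).
Back-substituting, 235×(-235) + 1042×(53) = 1.
So 235×-235 ≡ 1 (mod 1042), and -235 mod 1042 = 807.

807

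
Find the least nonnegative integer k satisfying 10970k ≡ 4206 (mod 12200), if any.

no solution

gcd(12200, 10970) = 10.
10 does not divide 4206, so the congruence has no solution.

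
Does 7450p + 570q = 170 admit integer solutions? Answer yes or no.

yes

gcd(7450, 570) = 10  (7450 = 13·570 + 40, 570 = 14·40 + 10, 40 = 4·10).
10 divides 170, so integer solutions exist.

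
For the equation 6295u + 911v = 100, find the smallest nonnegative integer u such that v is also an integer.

21

gcd(6295, 911):
  6295 = 6·911 + 829
  911 = 1·829 + 82
  829 = 10·82 + 9
  82 = 9·9 + 1
  9 = 9·1
so gcd(6295, 911) = 1.
1 divides 100, so solutions exist.
Back-substitute for Bézout coefficients:
  1 = 82 - 9·9
  ... = 6295·(-100) + 911·(691)
Scale by 100/1 = 100: (u₀, v₀) = (-10000, 69100).
General solution: u = -10000 + 911t, v = 69100 - 6295t for integer t.
u ≥ 0: smallest is -10000 mod 911 = 21 (at t = 11), with v = -145.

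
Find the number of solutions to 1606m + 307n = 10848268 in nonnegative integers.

gcd(1606, 307) = 1  (1606 = 5×307 + 71, 307 = 4×71 + 23, 71 = 3×23 + 2, 23 = 11×2 + 1, 2 = 2×1).
Back-substituting, 1606×(-147) + 307×(769) = 1.
Scale by 10848268: one solution is (-1594695396, 8342318092). Reduce m mod 307: (140, 34604).
General: m = 140 + 307t, n = 34604 - 1606t.
m ≥ 0 ⇒ t ≥ 0; n ≥ 0 ⇒ t ≤ 21. So t ∈ [0, 21]: 22 solutions.

22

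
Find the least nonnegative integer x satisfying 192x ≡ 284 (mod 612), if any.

gcd(612, 192) = 12  (612 = 3·192 + 36, 192 = 5·36 + 12, 36 = 3·12).
12 does not divide 284, so the congruence has no solution.

no solution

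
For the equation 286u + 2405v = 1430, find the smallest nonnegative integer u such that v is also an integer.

5

gcd(2405, 286):
  2405 = 8*286 + 117
  286 = 2*117 + 52
  117 = 2*52 + 13
  52 = 4*13
so gcd(2405, 286) = 13.
13 divides 1430, so solutions exist.
Back-substitute for Bézout coefficients:
  13 = 117 - 2*52
  ... = 286*(-42) + 2405*(5)
Scale by 1430/13 = 110: (u₀, v₀) = (-4620, 550).
General solution: u = -4620 + 185t, v = 550 - 22t for integer t.
u ≥ 0: smallest is -4620 mod 185 = 5 (at t = 25), with v = 0.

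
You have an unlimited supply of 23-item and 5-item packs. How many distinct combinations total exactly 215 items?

Need nonnegative integers with 23j + 5k = 215.
gcd(23, 5) = 1, and 23·(2) + 5·(-9) = 1.
So (j₀, k₀) = (430, -1935); general j = 430 + 5t, k = -1935 - 23t.
j ≥ 0 ⇒ t ≥ -86; k ≥ 0 ⇒ t ≤ -85. That's 2 values of t.

2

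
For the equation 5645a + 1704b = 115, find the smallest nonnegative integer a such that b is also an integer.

gcd(5645, 1704):
  5645 = 3·1704 + 533
  1704 = 3·533 + 105
  533 = 5·105 + 8
  105 = 13·8 + 1
  8 = 8·1
so gcd(5645, 1704) = 1.
1 divides 115, so solutions exist.
Back-substitute for Bézout coefficients:
  1 = 105 - 13·8
  ... = 5645·(-211) + 1704·(699)
Scale by 115/1 = 115: (a₀, b₀) = (-24265, 80385).
General solution: a = -24265 + 1704t, b = 80385 - 5645t for integer t.
a ≥ 0: smallest is -24265 mod 1704 = 1295 (at t = 15), with b = -4290.

1295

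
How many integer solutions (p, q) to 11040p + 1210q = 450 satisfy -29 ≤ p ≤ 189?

2

gcd(11040, 1210) = 10.
By Bézout, 11040×(-8) + 1210×(73) = 10.
Particular solution: (3, -27).
General solution: p = 3 + 121t, q = -27 - 1104t for integer t.
-29 ≤ 3 + 121t ≤ 189 gives t ∈ [0, 1], which is 2 values.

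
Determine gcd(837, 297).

27

gcd(837, 297) = 27  (837 = 2*297 + 243, 297 = 1*243 + 54, 243 = 4*54 + 27, 54 = 2*27).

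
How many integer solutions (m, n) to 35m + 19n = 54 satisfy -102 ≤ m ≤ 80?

10

gcd(35, 19):
  35 = 1·19 + 16
  19 = 1·16 + 3
  16 = 5·3 + 1
  3 = 3·1
so gcd(35, 19) = 1.
Back-substitute for Bézout coefficients:
  1 = 16 - 5·3
  ... = 35·(6) + 19·(-11)
Scale by 54: particular solution (324, -594); reduce m mod 19: (1, 1).
General solution: m = 1 + 19t, n = 1 - 35t for integer t.
-102 ≤ 1 + 19t ≤ 80 gives t ∈ [-5, 4], which is 10 values.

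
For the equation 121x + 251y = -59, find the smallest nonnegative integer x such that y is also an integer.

41

gcd(251, 121):
  251 = 2*121 + 9
  121 = 13*9 + 4
  9 = 2*4 + 1
  4 = 4*1
so gcd(251, 121) = 1.
1 divides -59, so solutions exist.
Back-substitute for Bézout coefficients:
  1 = 9 - 2*4
  ... = 121*(-56) + 251*(27)
Scale by -59/1 = -59: (x₀, y₀) = (3304, -1593).
General solution: x = 3304 + 251t, y = -1593 - 121t for integer t.
x ≥ 0: smallest is 3304 mod 251 = 41 (at t = -13), with y = -20.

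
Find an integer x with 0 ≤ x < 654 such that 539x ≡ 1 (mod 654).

563

gcd(654, 539) = 1  (654 = 1*539 + 115, 539 = 4*115 + 79, 115 = 1*79 + 36, 79 = 2*36 + 7, 36 = 5*7 + 1, 7 = 7*1).
Back-substituting, 539*(-91) + 654*(75) = 1.
So 539*-91 ≡ 1 (mod 654), and -91 mod 654 = 563.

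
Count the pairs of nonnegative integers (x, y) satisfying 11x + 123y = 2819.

gcd(123, 11) = 1  (123 = 11·11 + 2, 11 = 5·2 + 1, 2 = 2·1).
Back-substituting, 11·(56) + 123·(-5) = 1.
Scale by 2819: one solution is (157864, -14095). Reduce x mod 123: (55, 18).
General: x = 55 + 123t, y = 18 - 11t.
x ≥ 0 ⇒ t ≥ 0; y ≥ 0 ⇒ t ≤ 1. So t ∈ [0, 1]: 2 solutions.

2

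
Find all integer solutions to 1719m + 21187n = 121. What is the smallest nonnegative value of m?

gcd(21187, 1719):
  21187 = 12·1719 + 559
  1719 = 3·559 + 42
  559 = 13·42 + 13
  42 = 3·13 + 3
  13 = 4·3 + 1
  3 = 3·1
so gcd(21187, 1719) = 1.
1 divides 121, so solutions exist.
Back-substitute for Bézout coefficients:
  1 = 13 - 4·3
  ... = 1719·(-6557) + 21187·(532)
Scale by 121/1 = 121: (m₀, n₀) = (-793397, 64372).
General solution: m = -793397 + 21187t, n = 64372 - 1719t for integer t.
m ≥ 0: smallest is -793397 mod 21187 = 11709 (at t = 38), with n = -950.

11709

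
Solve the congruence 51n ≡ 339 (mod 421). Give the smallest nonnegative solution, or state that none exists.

180

gcd(421, 51) = 1.
1 divides 339, so solutions exist.
By Bézout, 51×(-33) + 421×(4) = 1.
So 51×(-33) ≡ 1 (mod 421); multiply by 339: n ≡ -11187 (mod 421).
Smallest nonnegative: n = -11187 mod 421 = 180.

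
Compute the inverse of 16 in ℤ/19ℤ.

gcd(19, 16):
  19 = 1*16 + 3
  16 = 5*3 + 1
  3 = 3*1
so gcd(19, 16) = 1.
Back-substitute for Bézout coefficients:
  1 = 16 - 5*3
  ... = 16*(6) + 19*(-5)
So 16*6 ≡ 1 (mod 19), and 6 mod 19 = 6.

6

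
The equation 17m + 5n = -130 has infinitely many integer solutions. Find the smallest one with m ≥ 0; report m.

gcd(17, 5):
  17 = 3*5 + 2
  5 = 2*2 + 1
  2 = 2*1
so gcd(17, 5) = 1.
1 divides -130, so solutions exist.
Back-substitute for Bézout coefficients:
  1 = 5 - 2*2
  ... = 17*(-2) + 5*(7)
Scale by -130/1 = -130: (m₀, n₀) = (260, -910).
General solution: m = 260 + 5t, n = -910 - 17t for integer t.
m ≥ 0: smallest is 260 mod 5 = 0 (at t = -52), with n = -26.

0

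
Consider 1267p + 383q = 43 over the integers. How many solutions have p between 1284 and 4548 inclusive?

gcd(1267, 383) = 1.
By Bézout, 1267×(-185) + 383×(612) = 1.
Particular solution: (88, -291).
General solution: p = 88 + 383t, q = -291 - 1267t for integer t.
1284 ≤ 88 + 383t ≤ 4548 gives t ∈ [4, 11], which is 8 values.

8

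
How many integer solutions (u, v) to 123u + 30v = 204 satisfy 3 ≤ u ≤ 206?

20

gcd(123, 30) = 3.
By Bézout, 123×(1) + 30×(-4) = 3.
Particular solution: (8, -26).
General solution: u = 8 + 10t, v = -26 - 41t for integer t.
3 ≤ 8 + 10t ≤ 206 gives t ∈ [0, 19], which is 20 values.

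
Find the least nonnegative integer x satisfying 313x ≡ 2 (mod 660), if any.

gcd(660, 313) = 1.
1 divides 2, so solutions exist.
By Bézout, 313*(97) + 660*(-46) = 1.
So 313*(97) ≡ 1 (mod 660); multiply by 2: x ≡ 194 (mod 660).
Smallest nonnegative: x = 194 mod 660 = 194.

194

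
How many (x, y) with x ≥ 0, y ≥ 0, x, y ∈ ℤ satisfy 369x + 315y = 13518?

1

gcd(369, 315):
  369 = 1*315 + 54
  315 = 5*54 + 45
  54 = 1*45 + 9
  45 = 5*9
so gcd(369, 315) = 9.
Back-substitute for Bézout coefficients:
  9 = 54 - 1*45
  ... = 369*(6) + 315*(-7)
Scale by 1502: one solution is (9012, -10514). Reduce x mod 35: (17, 23).
General: x = 17 + 35t, y = 23 - 41t.
x ≥ 0 ⇒ t ≥ 0; y ≥ 0 ⇒ t ≤ 0. So t ∈ [0, 0]: 1 solution.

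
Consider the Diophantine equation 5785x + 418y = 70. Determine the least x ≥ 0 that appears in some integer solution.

gcd(5785, 418) = 1  (5785 = 13×418 + 351, 418 = 1×351 + 67, 351 = 5×67 + 16, 67 = 4×16 + 3, 16 = 5×3 + 1, 3 = 3×1).
1 divides 70, so solutions exist.
Back-substituting, 5785×(131) + 418×(-1813) = 1.
Scale by 70/1 = 70: (x₀, y₀) = (9170, -126910).
General solution: x = 9170 + 418t, y = -126910 - 5785t for integer t.
x ≥ 0: smallest is 9170 mod 418 = 392 (at t = -21), with y = -5425.

392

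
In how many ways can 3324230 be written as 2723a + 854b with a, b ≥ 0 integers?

10

gcd(2723, 854):
  2723 = 3×854 + 161
  854 = 5×161 + 49
  161 = 3×49 + 14
  49 = 3×14 + 7
  14 = 2×7
so gcd(2723, 854) = 7.
Back-substitute for Bézout coefficients:
  7 = 49 - 3×14
  ... = 2723×(-53) + 854×(169)
Scale by 474890: one solution is (-25169170, 80256410). Reduce a mod 122: (40, 3765).
General: a = 40 + 122t, b = 3765 - 389t.
a ≥ 0 ⇒ t ≥ 0; b ≥ 0 ⇒ t ≤ 9. So t ∈ [0, 9]: 10 solutions.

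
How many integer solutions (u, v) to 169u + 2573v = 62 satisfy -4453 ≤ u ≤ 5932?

4

gcd(2573, 169):
  2573 = 15×169 + 38
  169 = 4×38 + 17
  38 = 2×17 + 4
  17 = 4×4 + 1
  4 = 4×1
so gcd(2573, 169) = 1.
Back-substitute for Bézout coefficients:
  1 = 17 - 4×4
  ... = 169×(609) + 2573×(-40)
Scale by 62: particular solution (37758, -2480); reduce u mod 2573: (1736, -114).
General solution: u = 1736 + 2573t, v = -114 - 169t for integer t.
-4453 ≤ 1736 + 2573t ≤ 5932 gives t ∈ [-2, 1], which is 4 values.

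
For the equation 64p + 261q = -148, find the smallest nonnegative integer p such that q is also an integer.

14

gcd(261, 64) = 1  (261 = 4×64 + 5, 64 = 12×5 + 4, 5 = 1×4 + 1, 4 = 4×1).
1 divides -148, so solutions exist.
Back-substituting, 64×(-53) + 261×(13) = 1.
Scale by -148/1 = -148: (p₀, q₀) = (7844, -1924).
General solution: p = 7844 + 261t, q = -1924 - 64t for integer t.
p ≥ 0: smallest is 7844 mod 261 = 14 (at t = -30), with q = -4.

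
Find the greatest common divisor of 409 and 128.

gcd(409, 128) = 1  (409 = 3·128 + 25, 128 = 5·25 + 3, 25 = 8·3 + 1, 3 = 3·1).

1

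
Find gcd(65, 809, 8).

gcd(809, 65) = 1.
gcd(1, 8) = 1.

1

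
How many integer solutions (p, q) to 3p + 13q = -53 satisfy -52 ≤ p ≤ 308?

28

gcd(13, 3) = 1.
By Bézout, 3·(-4) + 13·(1) = 1.
Particular solution: (4, -5).
General solution: p = 4 + 13t, q = -5 - 3t for integer t.
-52 ≤ 4 + 13t ≤ 308 gives t ∈ [-4, 23], which is 28 values.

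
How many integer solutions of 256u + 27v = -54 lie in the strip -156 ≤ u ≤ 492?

24

gcd(256, 27):
  256 = 9·27 + 13
  27 = 2·13 + 1
  13 = 13·1
so gcd(256, 27) = 1.
Back-substitute for Bézout coefficients:
  1 = 27 - 2·13
  ... = 256·(-2) + 27·(19)
Scale by -54: particular solution (108, -1026); reduce u mod 27: (0, -2).
General solution: u = 0 + 27t, v = -2 - 256t for integer t.
-156 ≤ 0 + 27t ≤ 492 gives t ∈ [-5, 18], which is 24 values.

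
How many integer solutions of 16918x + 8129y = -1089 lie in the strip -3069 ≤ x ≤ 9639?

17

gcd(16918, 8129) = 11.
By Bézout, 16918×(-234) + 8129×(487) = 11.
Particular solution: (257, -535).
General solution: x = 257 + 739t, y = -535 - 1538t for integer t.
-3069 ≤ 257 + 739t ≤ 9639 gives t ∈ [-4, 12], which is 17 values.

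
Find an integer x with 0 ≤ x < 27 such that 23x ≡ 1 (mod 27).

20

gcd(27, 23) = 1  (27 = 1*23 + 4, 23 = 5*4 + 3, 4 = 1*3 + 1, 3 = 3*1).
Back-substituting, 23*(-7) + 27*(6) = 1.
So 23*-7 ≡ 1 (mod 27), and -7 mod 27 = 20.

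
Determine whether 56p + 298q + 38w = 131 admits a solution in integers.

no

gcd(298, 56) = 2  (298 = 5·56 + 18, 56 = 3·18 + 2, 18 = 9·2).
gcd(2, 38) = 2.
2 does not divide 131 (remainder 1), so no integer solutions.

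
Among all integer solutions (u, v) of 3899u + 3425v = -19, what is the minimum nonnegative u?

gcd(3899, 3425) = 1  (3899 = 1×3425 + 474, 3425 = 7×474 + 107, 474 = 4×107 + 46, 107 = 2×46 + 15, 46 = 3×15 + 1, 15 = 15×1).
1 divides -19, so solutions exist.
Back-substituting, 3899×(224) + 3425×(-255) = 1.
Scale by -19/1 = -19: (u₀, v₀) = (-4256, 4845).
General solution: u = -4256 + 3425t, v = 4845 - 3899t for integer t.
u ≥ 0: smallest is -4256 mod 3425 = 2594 (at t = 2), with v = -2953.

2594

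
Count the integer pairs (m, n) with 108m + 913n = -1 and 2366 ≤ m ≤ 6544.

5

gcd(913, 108) = 1.
By Bézout, 108×(93) + 913×(-11) = 1.
Particular solution: (820, -97).
General solution: m = 820 + 913t, n = -97 - 108t for integer t.
2366 ≤ 820 + 913t ≤ 6544 gives t ∈ [2, 6], which is 5 values.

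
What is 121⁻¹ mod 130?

gcd(130, 121):
  130 = 1·121 + 9
  121 = 13·9 + 4
  9 = 2·4 + 1
  4 = 4·1
so gcd(130, 121) = 1.
Back-substitute for Bézout coefficients:
  1 = 9 - 2·4
  ... = 121·(-29) + 130·(27)
So 121·-29 ≡ 1 (mod 130), and -29 mod 130 = 101.

101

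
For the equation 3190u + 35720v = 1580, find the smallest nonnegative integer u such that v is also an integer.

gcd(35720, 3190):
  35720 = 11*3190 + 630
  3190 = 5*630 + 40
  630 = 15*40 + 30
  40 = 1*30 + 10
  30 = 3*10
so gcd(35720, 3190) = 10.
10 divides 1580, so solutions exist.
Back-substitute for Bézout coefficients:
  10 = 40 - 1*30
  ... = 3190*(907) + 35720*(-81)
Scale by 1580/10 = 158: (u₀, v₀) = (143306, -12798).
General solution: u = 143306 + 3572t, v = -12798 - 319t for integer t.
u ≥ 0: smallest is 143306 mod 3572 = 426 (at t = -40), with v = -38.

426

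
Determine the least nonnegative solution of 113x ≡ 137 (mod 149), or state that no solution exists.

gcd(149, 113) = 1  (149 = 1·113 + 36, 113 = 3·36 + 5, 36 = 7·5 + 1, 5 = 5·1).
1 divides 137, so solutions exist.
Back-substituting, 113·(-29) + 149·(22) = 1.
So 113·(-29) ≡ 1 (mod 149); multiply by 137: x ≡ -3973 (mod 149).
Smallest nonnegative: x = -3973 mod 149 = 50.

50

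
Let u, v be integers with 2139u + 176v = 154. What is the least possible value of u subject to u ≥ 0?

110

gcd(2139, 176) = 1  (2139 = 12×176 + 27, 176 = 6×27 + 14, 27 = 1×14 + 13, 14 = 1×13 + 1, 13 = 13×1).
1 divides 154, so solutions exist.
Back-substituting, 2139×(-13) + 176×(158) = 1.
Scale by 154/1 = 154: (u₀, v₀) = (-2002, 24332).
General solution: u = -2002 + 176t, v = 24332 - 2139t for integer t.
u ≥ 0: smallest is -2002 mod 176 = 110 (at t = 12), with v = -1336.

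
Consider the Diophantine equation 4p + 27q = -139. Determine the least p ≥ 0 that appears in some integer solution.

26

gcd(27, 4):
  27 = 6×4 + 3
  4 = 1×3 + 1
  3 = 3×1
so gcd(27, 4) = 1.
1 divides -139, so solutions exist.
Back-substitute for Bézout coefficients:
  1 = 4 - 1×3
  ... = 4×(7) + 27×(-1)
Scale by -139/1 = -139: (p₀, q₀) = (-973, 139).
General solution: p = -973 + 27t, q = 139 - 4t for integer t.
p ≥ 0: smallest is -973 mod 27 = 26 (at t = 37), with q = -9.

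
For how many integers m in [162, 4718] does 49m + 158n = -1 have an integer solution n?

gcd(158, 49) = 1.
By Bézout, 49*(-29) + 158*(9) = 1.
Particular solution: (29, -9).
General solution: m = 29 + 158t, n = -9 - 49t for integer t.
162 ≤ 29 + 158t ≤ 4718 gives t ∈ [1, 29], which is 29 values.

29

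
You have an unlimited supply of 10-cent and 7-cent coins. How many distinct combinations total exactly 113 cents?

1

Need nonnegative integers with 10j + 7k = 113.
gcd(10, 7) = 1, and 10·(-2) + 7·(3) = 1.
So (j₀, k₀) = (-226, 339); general j = -226 + 7t, k = 339 - 10t.
j ≥ 0 ⇒ t ≥ 33; k ≥ 0 ⇒ t ≤ 33. That's 1 value of t.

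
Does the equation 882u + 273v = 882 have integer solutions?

gcd(882, 273) = 21  (882 = 3*273 + 63, 273 = 4*63 + 21, 63 = 3*21).
21 divides 882, so integer solutions exist.

yes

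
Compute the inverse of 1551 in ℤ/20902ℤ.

2291

gcd(20902, 1551):
  20902 = 13×1551 + 739
  1551 = 2×739 + 73
  739 = 10×73 + 9
  73 = 8×9 + 1
  9 = 9×1
so gcd(20902, 1551) = 1.
Back-substitute for Bézout coefficients:
  1 = 73 - 8×9
  ... = 1551×(2291) + 20902×(-170)
So 1551×2291 ≡ 1 (mod 20902), and 2291 mod 20902 = 2291.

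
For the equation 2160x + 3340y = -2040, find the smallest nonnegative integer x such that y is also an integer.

64

gcd(3340, 2160) = 20.
20 divides -2040, so solutions exist.
By Bézout, 2160·(-17) + 3340·(11) = 20.
Scale by -2040/20 = -102: (x₀, y₀) = (1734, -1122).
General solution: x = 1734 + 167t, y = -1122 - 108t for integer t.
x ≥ 0: smallest is 1734 mod 167 = 64 (at t = -10), with y = -42.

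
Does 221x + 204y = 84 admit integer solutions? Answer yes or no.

no

gcd(221, 204) = 17.
17 does not divide 84 (remainder 16), so no integer solutions.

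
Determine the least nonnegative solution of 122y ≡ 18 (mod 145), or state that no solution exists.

119

gcd(145, 122) = 1.
1 divides 18, so solutions exist.
By Bézout, 122×(63) + 145×(-53) = 1.
So 122×(63) ≡ 1 (mod 145); multiply by 18: y ≡ 1134 (mod 145).
Smallest nonnegative: y = 1134 mod 145 = 119.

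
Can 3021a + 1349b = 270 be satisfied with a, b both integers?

gcd(3021, 1349) = 19  (3021 = 2×1349 + 323, 1349 = 4×323 + 57, 323 = 5×57 + 38, 57 = 1×38 + 19, 38 = 2×19).
19 does not divide 270 (remainder 4), so no integer solutions.

no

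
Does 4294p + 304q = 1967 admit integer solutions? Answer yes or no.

no

gcd(4294, 304) = 38  (4294 = 14×304 + 38, 304 = 8×38).
38 does not divide 1967 (remainder 29), so no integer solutions.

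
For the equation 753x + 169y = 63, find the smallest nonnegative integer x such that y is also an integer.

93

gcd(753, 169) = 1  (753 = 4·169 + 77, 169 = 2·77 + 15, 77 = 5·15 + 2, 15 = 7·2 + 1, 2 = 2·1).
1 divides 63, so solutions exist.
Back-substituting, 753·(-79) + 169·(352) = 1.
Scale by 63/1 = 63: (x₀, y₀) = (-4977, 22176).
General solution: x = -4977 + 169t, y = 22176 - 753t for integer t.
x ≥ 0: smallest is -4977 mod 169 = 93 (at t = 30), with y = -414.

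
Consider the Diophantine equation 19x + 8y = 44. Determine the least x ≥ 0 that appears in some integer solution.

4

gcd(19, 8) = 1  (19 = 2×8 + 3, 8 = 2×3 + 2, 3 = 1×2 + 1, 2 = 2×1).
1 divides 44, so solutions exist.
Back-substituting, 19×(3) + 8×(-7) = 1.
Scale by 44/1 = 44: (x₀, y₀) = (132, -308).
General solution: x = 132 + 8t, y = -308 - 19t for integer t.
x ≥ 0: smallest is 132 mod 8 = 4 (at t = -16), with y = -4.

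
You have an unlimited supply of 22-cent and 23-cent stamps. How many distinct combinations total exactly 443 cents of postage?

1

Need nonnegative integers with 22j + 23k = 443.
gcd(22, 23) = 1, and 22·(-1) + 23·(1) = 1.
So (j₀, k₀) = (-443, 443); general j = -443 + 23t, k = 443 - 22t.
j ≥ 0 ⇒ t ≥ 20; k ≥ 0 ⇒ t ≤ 20. That's 1 value of t.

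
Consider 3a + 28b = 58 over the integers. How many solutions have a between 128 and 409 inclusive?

10

gcd(28, 3):
  28 = 9×3 + 1
  3 = 3×1
so gcd(28, 3) = 1.
Back-substitute for Bézout coefficients:
  1 = 28 - 9×3
  ... = 3×(-9) + 28×(1)
Scale by 58: particular solution (-522, 58); reduce a mod 28: (10, 1).
General solution: a = 10 + 28t, b = 1 - 3t for integer t.
128 ≤ 10 + 28t ≤ 409 gives t ∈ [5, 14], which is 10 values.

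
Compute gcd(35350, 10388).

gcd(35350, 10388):
  35350 = 3*10388 + 4186
  10388 = 2*4186 + 2016
  4186 = 2*2016 + 154
  2016 = 13*154 + 14
  154 = 11*14
so gcd(35350, 10388) = 14.

14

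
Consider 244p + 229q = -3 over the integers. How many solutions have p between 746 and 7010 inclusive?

27

gcd(244, 229) = 1.
By Bézout, 244×(-61) + 229×(65) = 1.
Particular solution: (183, -195).
General solution: p = 183 + 229t, q = -195 - 244t for integer t.
746 ≤ 183 + 229t ≤ 7010 gives t ∈ [3, 29], which is 27 values.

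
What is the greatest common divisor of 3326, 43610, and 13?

gcd(43610, 3326) = 2  (43610 = 13·3326 + 372, 3326 = 8·372 + 350, 372 = 1·350 + 22, 350 = 15·22 + 20, 22 = 1·20 + 2, 20 = 10·2).
gcd(2, 13) = 1.

1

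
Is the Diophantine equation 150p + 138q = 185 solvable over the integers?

gcd(150, 138) = 6.
6 does not divide 185 (remainder 5), so no integer solutions.

no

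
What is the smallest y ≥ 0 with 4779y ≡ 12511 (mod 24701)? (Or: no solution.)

7063

gcd(24701, 4779) = 1.
1 divides 12511, so solutions exist.
By Bézout, 4779×(-3034) + 24701×(587) = 1.
So 4779×(-3034) ≡ 1 (mod 24701); multiply by 12511: y ≡ -37958374 (mod 24701).
Smallest nonnegative: y = -37958374 mod 24701 = 7063.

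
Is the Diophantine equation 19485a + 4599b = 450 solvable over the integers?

yes

gcd(19485, 4599) = 9  (19485 = 4×4599 + 1089, 4599 = 4×1089 + 243, 1089 = 4×243 + 117, 243 = 2×117 + 9, 117 = 13×9).
9 divides 450, so integer solutions exist.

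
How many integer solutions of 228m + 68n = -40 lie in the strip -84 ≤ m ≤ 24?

gcd(228, 68) = 4  (228 = 3·68 + 24, 68 = 2·24 + 20, 24 = 1·20 + 4, 20 = 5·4).
Back-substituting, 228·(3) + 68·(-10) = 4.
Scale by -10: particular solution (-30, 100); reduce m mod 17: (4, -14).
General solution: m = 4 + 17t, n = -14 - 57t for integer t.
-84 ≤ 4 + 17t ≤ 24 gives t ∈ [-5, 1], which is 7 values.

7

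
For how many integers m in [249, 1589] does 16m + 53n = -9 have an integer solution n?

25

gcd(53, 16) = 1.
By Bézout, 16*(10) + 53*(-3) = 1.
Particular solution: (16, -5).
General solution: m = 16 + 53t, n = -5 - 16t for integer t.
249 ≤ 16 + 53t ≤ 1589 gives t ∈ [5, 29], which is 25 values.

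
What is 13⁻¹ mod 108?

25

gcd(108, 13) = 1.
By Bézout, 13*(25) + 108*(-3) = 1.
So 13*25 ≡ 1 (mod 108), and 25 mod 108 = 25.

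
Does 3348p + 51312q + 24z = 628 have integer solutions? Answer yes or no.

no

gcd(51312, 3348) = 12  (51312 = 15×3348 + 1092, 3348 = 3×1092 + 72, 1092 = 15×72 + 12, 72 = 6×12).
gcd(12, 24) = 12.
12 does not divide 628 (remainder 4), so no integer solutions.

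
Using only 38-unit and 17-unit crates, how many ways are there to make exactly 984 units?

Need nonnegative integers with 38j + 17k = 984.
gcd(38, 17) = 1, and 38·(-4) + 17·(9) = 1.
So (j₀, k₀) = (-3936, 8856); general j = -3936 + 17t, k = 8856 - 38t.
j ≥ 0 ⇒ t ≥ 232; k ≥ 0 ⇒ t ≤ 233. That's 2 values of t.

2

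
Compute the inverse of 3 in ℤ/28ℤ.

19

gcd(28, 3) = 1.
By Bézout, 3×(-9) + 28×(1) = 1.
So 3×-9 ≡ 1 (mod 28), and -9 mod 28 = 19.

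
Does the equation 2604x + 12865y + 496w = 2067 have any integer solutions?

gcd(12865, 2604):
  12865 = 4×2604 + 2449
  2604 = 1×2449 + 155
  2449 = 15×155 + 124
  155 = 1×124 + 31
  124 = 4×31
so gcd(12865, 2604) = 31.
gcd(31, 496) = 31.
31 does not divide 2067 (remainder 21), so no integer solutions.

no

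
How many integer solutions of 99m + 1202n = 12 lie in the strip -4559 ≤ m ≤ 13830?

gcd(1202, 99) = 1  (1202 = 12*99 + 14, 99 = 7*14 + 1, 14 = 14*1).
Back-substituting, 99*(85) + 1202*(-7) = 1.
Scale by 12: particular solution (1020, -84); reduce m mod 1202: (1020, -84).
General solution: m = 1020 + 1202t, n = -84 - 99t for integer t.
-4559 ≤ 1020 + 1202t ≤ 13830 gives t ∈ [-4, 10], which is 15 values.

15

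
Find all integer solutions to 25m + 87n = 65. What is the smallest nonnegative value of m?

20

gcd(87, 25):
  87 = 3·25 + 12
  25 = 2·12 + 1
  12 = 12·1
so gcd(87, 25) = 1.
1 divides 65, so solutions exist.
Back-substitute for Bézout coefficients:
  1 = 25 - 2·12
  ... = 25·(7) + 87·(-2)
Scale by 65/1 = 65: (m₀, n₀) = (455, -130).
General solution: m = 455 + 87t, n = -130 - 25t for integer t.
m ≥ 0: smallest is 455 mod 87 = 20 (at t = -5), with n = -5.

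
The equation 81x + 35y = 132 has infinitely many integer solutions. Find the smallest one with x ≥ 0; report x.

12

gcd(81, 35) = 1.
1 divides 132, so solutions exist.
By Bézout, 81·(16) + 35·(-37) = 1.
Scale by 132/1 = 132: (x₀, y₀) = (2112, -4884).
General solution: x = 2112 + 35t, y = -4884 - 81t for integer t.
x ≥ 0: smallest is 2112 mod 35 = 12 (at t = -60), with y = -24.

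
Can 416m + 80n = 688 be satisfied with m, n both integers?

gcd(416, 80) = 16  (416 = 5×80 + 16, 80 = 5×16).
16 divides 688, so integer solutions exist.

yes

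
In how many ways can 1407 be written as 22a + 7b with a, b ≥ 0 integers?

10

gcd(22, 7) = 1  (22 = 3*7 + 1, 7 = 7*1).
Back-substituting, 22*(1) + 7*(-3) = 1.
Scale by 1407: one solution is (1407, -4221). Reduce a mod 7: (0, 201).
General: a = 0 + 7t, b = 201 - 22t.
a ≥ 0 ⇒ t ≥ 0; b ≥ 0 ⇒ t ≤ 9. So t ∈ [0, 9]: 10 solutions.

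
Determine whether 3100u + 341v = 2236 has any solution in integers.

gcd(3100, 341) = 31  (3100 = 9·341 + 31, 341 = 11·31).
31 does not divide 2236 (remainder 4), so no integer solutions.

no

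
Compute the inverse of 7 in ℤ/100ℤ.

43

gcd(100, 7) = 1.
By Bézout, 7·(43) + 100·(-3) = 1.
So 7·43 ≡ 1 (mod 100), and 43 mod 100 = 43.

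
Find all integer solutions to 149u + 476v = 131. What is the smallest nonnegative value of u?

gcd(476, 149) = 1  (476 = 3×149 + 29, 149 = 5×29 + 4, 29 = 7×4 + 1, 4 = 4×1).
1 divides 131, so solutions exist.
Back-substituting, 149×(-115) + 476×(36) = 1.
Scale by 131/1 = 131: (u₀, v₀) = (-15065, 4716).
General solution: u = -15065 + 476t, v = 4716 - 149t for integer t.
u ≥ 0: smallest is -15065 mod 476 = 167 (at t = 32), with v = -52.

167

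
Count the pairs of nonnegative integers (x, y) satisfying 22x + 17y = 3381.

9

gcd(22, 17) = 1.
By Bézout, 22*(7) + 17*(-9) = 1.
One solution: (3, 195).
General: x = 3 + 17t, y = 195 - 22t.
x ≥ 0 ⇒ t ≥ 0; y ≥ 0 ⇒ t ≤ 8. So t ∈ [0, 8]: 9 solutions.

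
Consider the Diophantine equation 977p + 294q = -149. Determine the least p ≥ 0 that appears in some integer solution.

gcd(977, 294):
  977 = 3*294 + 95
  294 = 3*95 + 9
  95 = 10*9 + 5
  9 = 1*5 + 4
  5 = 1*4 + 1
  4 = 4*1
so gcd(977, 294) = 1.
1 divides -149, so solutions exist.
Back-substitute for Bézout coefficients:
  1 = 5 - 1*4
  ... = 977*(65) + 294*(-216)
Scale by -149/1 = -149: (p₀, q₀) = (-9685, 32184).
General solution: p = -9685 + 294t, q = 32184 - 977t for integer t.
p ≥ 0: smallest is -9685 mod 294 = 17 (at t = 33), with q = -57.

17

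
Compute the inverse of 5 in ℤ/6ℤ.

5

gcd(6, 5) = 1  (6 = 1×5 + 1, 5 = 5×1).
Back-substituting, 5×(-1) + 6×(1) = 1.
So 5×-1 ≡ 1 (mod 6), and -1 mod 6 = 5.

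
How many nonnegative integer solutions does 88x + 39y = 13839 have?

gcd(88, 39) = 1.
By Bézout, 88×(4) + 39×(-9) = 1.
One solution: (15, 321).
General: x = 15 + 39t, y = 321 - 88t.
x ≥ 0 ⇒ t ≥ 0; y ≥ 0 ⇒ t ≤ 3. So t ∈ [0, 3]: 4 solutions.

4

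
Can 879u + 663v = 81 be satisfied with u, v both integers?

gcd(879, 663):
  879 = 1·663 + 216
  663 = 3·216 + 15
  216 = 14·15 + 6
  15 = 2·6 + 3
  6 = 2·3
so gcd(879, 663) = 3.
3 divides 81, so integer solutions exist.

yes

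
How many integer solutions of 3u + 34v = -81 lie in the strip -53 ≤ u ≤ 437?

14

gcd(34, 3) = 1.
By Bézout, 3·(-11) + 34·(1) = 1.
Particular solution: (7, -3).
General solution: u = 7 + 34t, v = -3 - 3t for integer t.
-53 ≤ 7 + 34t ≤ 437 gives t ∈ [-1, 12], which is 14 values.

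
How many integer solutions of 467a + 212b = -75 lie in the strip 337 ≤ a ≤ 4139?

18

gcd(467, 212):
  467 = 2*212 + 43
  212 = 4*43 + 40
  43 = 1*40 + 3
  40 = 13*3 + 1
  3 = 3*1
so gcd(467, 212) = 1.
Back-substitute for Bézout coefficients:
  1 = 40 - 13*3
  ... = 467*(-69) + 212*(152)
Scale by -75: particular solution (5175, -11400); reduce a mod 212: (87, -192).
General solution: a = 87 + 212t, b = -192 - 467t for integer t.
337 ≤ 87 + 212t ≤ 4139 gives t ∈ [2, 19], which is 18 values.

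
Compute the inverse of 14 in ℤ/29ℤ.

27

gcd(29, 14) = 1  (29 = 2*14 + 1, 14 = 14*1).
Back-substituting, 14*(-2) + 29*(1) = 1.
So 14*-2 ≡ 1 (mod 29), and -2 mod 29 = 27.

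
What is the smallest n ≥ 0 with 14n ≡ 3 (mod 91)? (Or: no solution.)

no solution

gcd(91, 14) = 7  (91 = 6*14 + 7, 14 = 2*7).
7 does not divide 3, so the congruence has no solution.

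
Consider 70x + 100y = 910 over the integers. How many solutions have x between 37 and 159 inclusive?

12

gcd(100, 70) = 10.
By Bézout, 70·(3) + 100·(-2) = 10.
Particular solution: (3, 7).
General solution: x = 3 + 10t, y = 7 - 7t for integer t.
37 ≤ 3 + 10t ≤ 159 gives t ∈ [4, 15], which is 12 values.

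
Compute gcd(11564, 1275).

1

gcd(11564, 1275) = 1  (11564 = 9·1275 + 89, 1275 = 14·89 + 29, 89 = 3·29 + 2, 29 = 14·2 + 1, 2 = 2·1).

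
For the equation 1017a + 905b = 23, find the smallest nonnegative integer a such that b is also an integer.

gcd(1017, 905):
  1017 = 1×905 + 112
  905 = 8×112 + 9
  112 = 12×9 + 4
  9 = 2×4 + 1
  4 = 4×1
so gcd(1017, 905) = 1.
1 divides 23, so solutions exist.
Back-substitute for Bézout coefficients:
  1 = 9 - 2×4
  ... = 1017×(-202) + 905×(227)
Scale by 23/1 = 23: (a₀, b₀) = (-4646, 5221).
General solution: a = -4646 + 905t, b = 5221 - 1017t for integer t.
a ≥ 0: smallest is -4646 mod 905 = 784 (at t = 6), with b = -881.

784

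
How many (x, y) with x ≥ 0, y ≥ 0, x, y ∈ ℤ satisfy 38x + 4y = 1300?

gcd(38, 4) = 2  (38 = 9·4 + 2, 4 = 2·2).
Back-substituting, 38·(1) + 4·(-9) = 2.
Scale by 650: one solution is (650, -5850). Reduce x mod 2: (0, 325).
General: x = 0 + 2t, y = 325 - 19t.
x ≥ 0 ⇒ t ≥ 0; y ≥ 0 ⇒ t ≤ 17. So t ∈ [0, 17]: 18 solutions.

18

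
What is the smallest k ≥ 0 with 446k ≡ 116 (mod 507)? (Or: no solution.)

gcd(507, 446) = 1  (507 = 1·446 + 61, 446 = 7·61 + 19, 61 = 3·19 + 4, 19 = 4·4 + 3, 4 = 1·3 + 1, 3 = 3·1).
1 divides 116, so solutions exist.
Back-substituting, 446·(-133) + 507·(117) = 1.
So 446·(-133) ≡ 1 (mod 507); multiply by 116: k ≡ -15428 (mod 507).
Smallest nonnegative: k = -15428 mod 507 = 289.

289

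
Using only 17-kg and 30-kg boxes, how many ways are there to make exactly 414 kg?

Need nonnegative integers with 17j + 30k = 414.
gcd(17, 30) = 1, and 17·(-7) + 30·(4) = 1.
So (j₀, k₀) = (-2898, 1656); general j = -2898 + 30t, k = 1656 - 17t.
j ≥ 0 ⇒ t ≥ 97; k ≥ 0 ⇒ t ≤ 97. That's 1 value of t.

1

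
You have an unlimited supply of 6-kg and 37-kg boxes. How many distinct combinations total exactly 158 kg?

Need nonnegative integers with 6j + 37k = 158.
gcd(6, 37) = 1, and 6·(-6) + 37·(1) = 1.
So (j₀, k₀) = (-948, 158); general j = -948 + 37t, k = 158 - 6t.
j ≥ 0 ⇒ t ≥ 26; k ≥ 0 ⇒ t ≤ 26. That's 1 value of t.

1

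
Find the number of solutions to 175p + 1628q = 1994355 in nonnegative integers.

gcd(1628, 175):
  1628 = 9×175 + 53
  175 = 3×53 + 16
  53 = 3×16 + 5
  16 = 3×5 + 1
  5 = 5×1
so gcd(1628, 175) = 1.
Back-substitute for Bézout coefficients:
  1 = 16 - 3×5
  ... = 175×(307) + 1628×(-33)
Scale by 1994355: one solution is (612266985, -65813715). Reduce p mod 1628: (605, 1160).
General: p = 605 + 1628t, q = 1160 - 175t.
p ≥ 0 ⇒ t ≥ 0; q ≥ 0 ⇒ t ≤ 6. So t ∈ [0, 6]: 7 solutions.

7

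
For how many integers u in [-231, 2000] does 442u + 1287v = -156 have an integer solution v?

gcd(1287, 442) = 13.
By Bézout, 442·(-32) + 1287·(11) = 13.
Particular solution: (87, -30).
General solution: u = 87 + 99t, v = -30 - 34t for integer t.
-231 ≤ 87 + 99t ≤ 2000 gives t ∈ [-3, 19], which is 23 values.

23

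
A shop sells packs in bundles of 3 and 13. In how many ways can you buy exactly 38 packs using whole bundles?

Need nonnegative integers with 3j + 13k = 38.
gcd(3, 13) = 1, and 3·(-4) + 13·(1) = 1.
So (j₀, k₀) = (-152, 38); general j = -152 + 13t, k = 38 - 3t.
j ≥ 0 ⇒ t ≥ 12; k ≥ 0 ⇒ t ≤ 12. That's 1 value of t.

1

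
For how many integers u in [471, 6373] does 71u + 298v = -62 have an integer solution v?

gcd(298, 71) = 1.
By Bézout, 71·(21) + 298·(-5) = 1.
Particular solution: (188, -45).
General solution: u = 188 + 298t, v = -45 - 71t for integer t.
471 ≤ 188 + 298t ≤ 6373 gives t ∈ [1, 20], which is 20 values.

20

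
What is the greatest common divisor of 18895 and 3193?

gcd(18895, 3193):
  18895 = 5*3193 + 2930
  3193 = 1*2930 + 263
  2930 = 11*263 + 37
  263 = 7*37 + 4
  37 = 9*4 + 1
  4 = 4*1
so gcd(18895, 3193) = 1.

1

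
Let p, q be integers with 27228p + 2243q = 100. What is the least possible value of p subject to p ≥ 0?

1927

gcd(27228, 2243) = 1.
1 divides 100, so solutions exist.
By Bézout, 27228·(266) + 2243·(-3229) = 1.
Scale by 100/1 = 100: (p₀, q₀) = (26600, -322900).
General solution: p = 26600 + 2243t, q = -322900 - 27228t for integer t.
p ≥ 0: smallest is 26600 mod 2243 = 1927 (at t = -11), with q = -23392.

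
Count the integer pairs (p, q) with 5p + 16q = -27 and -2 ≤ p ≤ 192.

12

gcd(16, 5):
  16 = 3×5 + 1
  5 = 5×1
so gcd(16, 5) = 1.
Back-substitute for Bézout coefficients:
  1 = 16 - 3×5
  ... = 5×(-3) + 16×(1)
Scale by -27: particular solution (81, -27); reduce p mod 16: (1, -2).
General solution: p = 1 + 16t, q = -2 - 5t for integer t.
-2 ≤ 1 + 16t ≤ 192 gives t ∈ [0, 11], which is 12 values.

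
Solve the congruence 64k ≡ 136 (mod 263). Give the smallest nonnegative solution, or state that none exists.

gcd(263, 64):
  263 = 4×64 + 7
  64 = 9×7 + 1
  7 = 7×1
so gcd(263, 64) = 1.
1 divides 136, so solutions exist.
Back-substitute for Bézout coefficients:
  1 = 64 - 9×7
  ... = 64×(37) + 263×(-9)
So 64×(37) ≡ 1 (mod 263); multiply by 136: k ≡ 5032 (mod 263).
Smallest nonnegative: k = 5032 mod 263 = 35.

35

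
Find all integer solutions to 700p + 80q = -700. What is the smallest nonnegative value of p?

3

gcd(700, 80) = 20  (700 = 8×80 + 60, 80 = 1×60 + 20, 60 = 3×20).
20 divides -700, so solutions exist.
Back-substituting, 700×(-1) + 80×(9) = 20.
Scale by -700/20 = -35: (p₀, q₀) = (35, -315).
General solution: p = 35 + 4t, q = -315 - 35t for integer t.
p ≥ 0: smallest is 35 mod 4 = 3 (at t = -8), with q = -35.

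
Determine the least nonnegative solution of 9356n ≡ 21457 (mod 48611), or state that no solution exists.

gcd(48611, 9356):
  48611 = 5×9356 + 1831
  9356 = 5×1831 + 201
  1831 = 9×201 + 22
  201 = 9×22 + 3
  22 = 7×3 + 1
  3 = 3×1
so gcd(48611, 9356) = 1.
1 divides 21457, so solutions exist.
Back-substitute for Bézout coefficients:
  1 = 22 - 7×3
  ... = 9356×(-15478) + 48611×(2979)
So 9356×(-15478) ≡ 1 (mod 48611); multiply by 21457: n ≡ -332111446 (mod 48611).
Smallest nonnegative: n = -332111446 mod 48611 = 47517.

47517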